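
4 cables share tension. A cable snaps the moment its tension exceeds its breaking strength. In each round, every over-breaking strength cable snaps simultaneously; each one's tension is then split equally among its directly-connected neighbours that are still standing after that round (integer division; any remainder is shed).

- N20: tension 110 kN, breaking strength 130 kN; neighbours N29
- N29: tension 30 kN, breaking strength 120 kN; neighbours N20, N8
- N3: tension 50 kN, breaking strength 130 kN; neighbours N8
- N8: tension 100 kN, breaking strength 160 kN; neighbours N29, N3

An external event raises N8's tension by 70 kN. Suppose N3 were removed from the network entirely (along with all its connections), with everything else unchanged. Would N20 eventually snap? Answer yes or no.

yes

With N3 removed:
Round 1 — N8 at 170 > 160. N8 snaps.
  N8 sheds 170 kN to N29: 170 each.
    N29: 30+170 = 200 > 120
Round 2 — N29 snaps.
  N29 sheds 200 kN to N20: 200 each.
    N20: 110+200 = 310 > 130
Round 3 — N20 snaps.
  N20 sheds 310 kN: no online neighbours, lost.
No further breaks.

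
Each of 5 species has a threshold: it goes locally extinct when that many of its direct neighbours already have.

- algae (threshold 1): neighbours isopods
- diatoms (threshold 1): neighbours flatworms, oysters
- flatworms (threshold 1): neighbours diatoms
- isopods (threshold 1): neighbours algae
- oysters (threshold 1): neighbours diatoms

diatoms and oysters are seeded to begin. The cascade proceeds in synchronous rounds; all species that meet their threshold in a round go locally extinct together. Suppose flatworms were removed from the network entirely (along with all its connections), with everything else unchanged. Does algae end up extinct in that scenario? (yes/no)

no

With flatworms removed:
Round 1 — diatoms, oysters go locally extinct (initial).
Round 2 — no new extinctions; cascade stops.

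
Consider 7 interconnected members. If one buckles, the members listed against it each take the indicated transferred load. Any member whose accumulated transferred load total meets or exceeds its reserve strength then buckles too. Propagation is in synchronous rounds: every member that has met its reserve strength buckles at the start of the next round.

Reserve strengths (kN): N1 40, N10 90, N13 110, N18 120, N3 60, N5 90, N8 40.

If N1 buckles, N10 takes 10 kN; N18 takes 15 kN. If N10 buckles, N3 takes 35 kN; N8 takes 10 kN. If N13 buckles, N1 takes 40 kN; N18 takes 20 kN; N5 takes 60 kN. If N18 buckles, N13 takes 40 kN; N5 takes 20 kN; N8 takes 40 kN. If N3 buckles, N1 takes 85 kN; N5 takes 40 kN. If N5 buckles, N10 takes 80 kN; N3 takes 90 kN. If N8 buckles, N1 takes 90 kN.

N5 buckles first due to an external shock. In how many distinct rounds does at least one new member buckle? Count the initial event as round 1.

4

Round 1 — N5 buckles (initial).
  N10: +80 → 80 < 90
  N3: +90 → 90 ≥ 60
Round 2 — N3 buckles.
  N1: +85 → 85 ≥ 40
Round 3 — N1 buckles.
  N10: +10 → 90 ≥ 90
  N18: +15 → 15 < 120
Round 4 — N10 buckles.
  N8: +10 → 10 < 40
No further bucklings.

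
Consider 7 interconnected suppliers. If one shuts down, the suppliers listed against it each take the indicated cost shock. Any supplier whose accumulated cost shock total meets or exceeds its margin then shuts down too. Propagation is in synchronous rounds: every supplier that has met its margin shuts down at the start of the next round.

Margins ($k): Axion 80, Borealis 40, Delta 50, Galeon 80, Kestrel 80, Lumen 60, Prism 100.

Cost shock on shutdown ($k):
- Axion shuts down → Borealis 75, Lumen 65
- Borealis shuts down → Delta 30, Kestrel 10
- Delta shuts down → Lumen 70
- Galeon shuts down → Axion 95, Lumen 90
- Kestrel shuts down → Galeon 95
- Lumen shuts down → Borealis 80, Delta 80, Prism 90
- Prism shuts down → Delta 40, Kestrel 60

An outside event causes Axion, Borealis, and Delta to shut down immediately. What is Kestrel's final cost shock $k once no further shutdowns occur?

Round 1 — Axion, Borealis, Delta shut down (initial).
  Kestrel: +10 → 10 < 80
  Lumen: +65+70 → 135 ≥ 60
Round 2 — Lumen shuts down.
  Prism: +90 → 90 < 100
No further shutdowns.

10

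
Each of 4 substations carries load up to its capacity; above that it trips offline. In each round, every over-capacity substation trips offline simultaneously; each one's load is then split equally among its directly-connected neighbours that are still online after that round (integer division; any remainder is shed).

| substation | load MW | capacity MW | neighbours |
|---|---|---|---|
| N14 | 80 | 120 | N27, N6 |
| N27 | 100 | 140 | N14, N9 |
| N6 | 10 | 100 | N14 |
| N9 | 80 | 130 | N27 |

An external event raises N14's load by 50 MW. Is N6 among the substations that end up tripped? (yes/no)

Round 1 — N14 at 130 > 120. N14 trips offline.
  N14 sheds 130 MW to N27, N6: 65 each.
    N27: 100+65 = 165 > 140
    N6: 10+65 = 75 ≤ 100
Round 2 — N27 trips offline.
  N27 sheds 165 MW to N9: 165 each.
    N9: 80+165 = 245 > 130
Round 3 — N9 trips offline.
  N9 sheds 245 MW: no online neighbours, lost.
No further trips.

no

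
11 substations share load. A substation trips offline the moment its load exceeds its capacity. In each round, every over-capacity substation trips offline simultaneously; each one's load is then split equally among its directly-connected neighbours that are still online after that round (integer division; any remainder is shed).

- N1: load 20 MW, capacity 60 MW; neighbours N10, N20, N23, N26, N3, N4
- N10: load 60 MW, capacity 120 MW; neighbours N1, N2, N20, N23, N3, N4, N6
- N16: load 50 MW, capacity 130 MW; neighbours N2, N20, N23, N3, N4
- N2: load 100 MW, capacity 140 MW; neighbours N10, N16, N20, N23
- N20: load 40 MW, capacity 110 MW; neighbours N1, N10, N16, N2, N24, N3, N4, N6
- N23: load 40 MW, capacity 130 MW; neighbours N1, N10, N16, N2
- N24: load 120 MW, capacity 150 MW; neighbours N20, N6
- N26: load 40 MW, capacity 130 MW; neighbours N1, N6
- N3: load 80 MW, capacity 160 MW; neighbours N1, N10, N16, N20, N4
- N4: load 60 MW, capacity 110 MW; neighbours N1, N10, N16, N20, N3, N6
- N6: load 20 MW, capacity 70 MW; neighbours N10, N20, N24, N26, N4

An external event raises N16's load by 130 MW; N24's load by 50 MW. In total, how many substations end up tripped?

Round 1 — N16 at 180 > 130; N24 at 170 > 150. N16, N24 trip offline.
  N16 sheds 180 MW to N2, N20, N23, N3, N4: 36 each.
    N2: 100+36 = 136 ≤ 140
    N20: 40+36 = 76 ≤ 110
    N23: 40+36 = 76 ≤ 130
    N3: 80+36 = 116 ≤ 160
    N4: 60+36 = 96 ≤ 110
  N24 sheds 170 MW to N20, N6: 85 each.
    N20: 76+85 = 161 > 110
    N6: 20+85 = 105 > 70
Round 2 — N20, N6 trip offline.
  N20 sheds 161 MW to N1, N10, N2, N3, N4: 32 each (1 lost).
    N1: 20+32 = 52 ≤ 60
    N10: 60+32 = 92 ≤ 120
    N2: 136+32 = 168 > 140
    N3: 116+32 = 148 ≤ 160
    N4: 96+32 = 128 > 110
  N6 sheds 105 MW to N10, N26, N4: 35 each.
    N10: 92+35 = 127 > 120
    N26: 40+35 = 75 ≤ 130
    N4: 128+35 = 163 > 110
Round 3 — N10, N2, N4 trip offline.
  N10 sheds 127 MW to N1, N23, N3: 42 each (1 lost).
    N1: 52+42 = 94 > 60
    N23: 76+42 = 118 ≤ 130
    N3: 148+42 = 190 > 160
  N2 sheds 168 MW to N23: 168 each.
    N23: 118+168 = 286 > 130
  N4 sheds 163 MW to N1, N3: 81 each (1 lost).
    N1: 94+81 = 175 > 60
    N3: 190+81 = 271 > 160
Round 4 — N1, N23, N3 trip offline.
  N1 sheds 175 MW to N26: 175 each.
    N26: 75+175 = 250 > 130
  N23 sheds 286 MW: no online neighbours, lost.
  N3 sheds 271 MW: no online neighbours, lost.
Round 5 — N26 trips offline.
  N26 sheds 250 MW: no online neighbours, lost.
No further trips.

11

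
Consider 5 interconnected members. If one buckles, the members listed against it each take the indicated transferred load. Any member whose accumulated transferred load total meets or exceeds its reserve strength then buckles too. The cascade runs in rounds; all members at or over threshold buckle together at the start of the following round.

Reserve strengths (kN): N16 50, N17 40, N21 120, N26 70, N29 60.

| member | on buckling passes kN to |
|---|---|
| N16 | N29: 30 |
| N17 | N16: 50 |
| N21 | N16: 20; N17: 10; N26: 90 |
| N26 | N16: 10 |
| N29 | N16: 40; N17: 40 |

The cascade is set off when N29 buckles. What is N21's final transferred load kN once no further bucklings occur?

Round 1 — N29 buckles (initial).
  N16: +40 → 40 < 50
  N17: +40 → 40 ≥ 40
Round 2 — N17 buckles.
  N16: +50 → 90 ≥ 50
Round 3 — N16 buckles.
No further bucklings.

0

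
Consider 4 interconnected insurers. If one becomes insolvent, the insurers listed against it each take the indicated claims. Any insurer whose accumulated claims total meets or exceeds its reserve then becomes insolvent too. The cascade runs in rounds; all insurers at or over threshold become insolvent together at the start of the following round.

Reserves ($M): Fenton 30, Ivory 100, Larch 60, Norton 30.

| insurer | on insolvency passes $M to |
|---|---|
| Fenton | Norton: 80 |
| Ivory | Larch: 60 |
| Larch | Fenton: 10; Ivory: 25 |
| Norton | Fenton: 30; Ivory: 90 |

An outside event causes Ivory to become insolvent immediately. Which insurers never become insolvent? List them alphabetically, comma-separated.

Round 1 — Ivory becomes insolvent (initial).
  Larch: +60 → 60 ≥ 60
Round 2 — Larch becomes insolvent.
  Fenton: +10 → 10 < 30
No further insolvencies.

Fenton, Norton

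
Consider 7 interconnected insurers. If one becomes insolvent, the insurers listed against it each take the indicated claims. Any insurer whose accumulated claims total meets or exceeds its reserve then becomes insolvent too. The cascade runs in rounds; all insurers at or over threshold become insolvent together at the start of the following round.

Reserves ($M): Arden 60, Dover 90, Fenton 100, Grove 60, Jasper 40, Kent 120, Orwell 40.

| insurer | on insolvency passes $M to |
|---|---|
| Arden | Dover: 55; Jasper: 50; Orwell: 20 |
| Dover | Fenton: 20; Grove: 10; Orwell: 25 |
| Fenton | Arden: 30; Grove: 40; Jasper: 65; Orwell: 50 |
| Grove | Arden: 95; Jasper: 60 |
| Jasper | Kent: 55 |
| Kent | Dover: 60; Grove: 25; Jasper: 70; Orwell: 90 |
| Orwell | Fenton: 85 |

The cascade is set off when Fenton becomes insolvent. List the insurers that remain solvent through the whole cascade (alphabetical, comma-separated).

Arden, Dover, Grove, Kent

Round 1 — Fenton becomes insolvent (initial).
  Arden: +30 → 30 < 60
  Grove: +40 → 40 < 60
  Jasper: +65 → 65 ≥ 40
  Orwell: +50 → 50 ≥ 40
Round 2 — Jasper, Orwell become insolvent.
  Kent: +55 → 55 < 120
No further insolvencies.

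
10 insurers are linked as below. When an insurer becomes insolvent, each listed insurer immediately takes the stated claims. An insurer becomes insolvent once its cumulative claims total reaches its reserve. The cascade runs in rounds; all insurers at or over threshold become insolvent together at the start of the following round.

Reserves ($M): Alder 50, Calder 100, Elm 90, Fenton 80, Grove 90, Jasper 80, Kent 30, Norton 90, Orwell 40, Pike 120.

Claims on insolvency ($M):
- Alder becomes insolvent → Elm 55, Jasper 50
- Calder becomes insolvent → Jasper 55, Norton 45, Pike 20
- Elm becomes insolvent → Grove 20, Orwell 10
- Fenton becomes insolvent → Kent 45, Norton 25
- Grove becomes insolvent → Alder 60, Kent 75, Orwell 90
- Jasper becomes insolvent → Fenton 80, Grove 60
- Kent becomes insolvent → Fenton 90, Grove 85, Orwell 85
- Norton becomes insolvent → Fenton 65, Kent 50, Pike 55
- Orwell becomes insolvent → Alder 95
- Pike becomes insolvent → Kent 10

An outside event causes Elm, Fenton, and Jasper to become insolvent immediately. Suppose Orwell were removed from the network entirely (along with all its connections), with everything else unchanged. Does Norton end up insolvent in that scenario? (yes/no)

With Orwell removed:
Round 1 — Elm, Fenton, Jasper become insolvent (initial).
  Grove: +20+60 → 80 < 90
  Kent: +45 → 45 ≥ 30
  Norton: +25 → 25 < 90
Round 2 — Kent becomes insolvent.
  Grove: +85 → 165 ≥ 90
Round 3 — Grove becomes insolvent.
  Alder: +60 → 60 ≥ 50
Round 4 — Alder becomes insolvent.
No further insolvencies.

no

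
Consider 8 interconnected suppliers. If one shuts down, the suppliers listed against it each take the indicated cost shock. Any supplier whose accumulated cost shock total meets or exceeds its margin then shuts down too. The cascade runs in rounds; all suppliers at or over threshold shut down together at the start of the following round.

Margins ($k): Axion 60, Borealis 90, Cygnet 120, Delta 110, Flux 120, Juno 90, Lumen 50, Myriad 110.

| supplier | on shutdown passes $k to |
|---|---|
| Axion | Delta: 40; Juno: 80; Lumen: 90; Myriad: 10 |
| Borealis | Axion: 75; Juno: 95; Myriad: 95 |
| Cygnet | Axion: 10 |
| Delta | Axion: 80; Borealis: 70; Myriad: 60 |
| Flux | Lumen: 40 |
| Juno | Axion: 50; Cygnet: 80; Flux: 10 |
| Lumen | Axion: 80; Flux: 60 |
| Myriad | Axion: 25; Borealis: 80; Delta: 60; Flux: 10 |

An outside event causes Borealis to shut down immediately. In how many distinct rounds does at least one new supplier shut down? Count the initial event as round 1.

3

Round 1 — Borealis shuts down (initial).
  Axion: +75 → 75 ≥ 60
  Juno: +95 → 95 ≥ 90
  Myriad: +95 → 95 < 110
Round 2 — Axion, Juno shut down.
  Cygnet: +80 → 80 < 120
  Delta: +40 → 40 < 110
  Flux: +10 → 10 < 120
  Lumen: +90 → 90 ≥ 50
  Myriad: +10 → 105 < 110
Round 3 — Lumen shuts down.
  Flux: +60 → 70 < 120
No further shutdowns.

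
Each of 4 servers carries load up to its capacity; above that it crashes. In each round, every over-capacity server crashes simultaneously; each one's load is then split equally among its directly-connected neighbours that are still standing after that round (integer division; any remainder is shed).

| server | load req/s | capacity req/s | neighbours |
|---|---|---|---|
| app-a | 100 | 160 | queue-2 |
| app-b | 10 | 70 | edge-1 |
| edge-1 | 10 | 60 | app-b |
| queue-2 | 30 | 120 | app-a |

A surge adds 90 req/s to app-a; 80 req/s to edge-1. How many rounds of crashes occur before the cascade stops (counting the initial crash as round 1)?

Round 1 — app-a at 190 > 160; edge-1 at 90 > 60. app-a, edge-1 crash.
  app-a sheds 190 req/s to queue-2: 190 each.
    queue-2: 30+190 = 220 > 120
  edge-1 sheds 90 req/s to app-b: 90 each.
    app-b: 10+90 = 100 > 70
Round 2 — app-b, queue-2 crash.
  app-b sheds 100 req/s: no online neighbours, lost.
  queue-2 sheds 220 req/s: no online neighbours, lost.
No further crashes.

2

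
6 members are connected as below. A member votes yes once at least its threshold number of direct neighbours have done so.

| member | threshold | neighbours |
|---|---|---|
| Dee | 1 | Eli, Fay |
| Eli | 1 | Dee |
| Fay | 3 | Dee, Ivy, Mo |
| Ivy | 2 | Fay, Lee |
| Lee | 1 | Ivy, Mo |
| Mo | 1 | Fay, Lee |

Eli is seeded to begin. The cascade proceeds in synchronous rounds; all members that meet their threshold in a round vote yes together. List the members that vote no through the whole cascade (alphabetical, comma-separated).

Fay, Ivy, Lee, Mo

Round 1 — Eli votes yes (initial).
Round 2 — checking thresholds:
  Dee: 1 of 2 neighbours ≥ 1, votes yes.
Round 3 — no new yes votes; cascade stops.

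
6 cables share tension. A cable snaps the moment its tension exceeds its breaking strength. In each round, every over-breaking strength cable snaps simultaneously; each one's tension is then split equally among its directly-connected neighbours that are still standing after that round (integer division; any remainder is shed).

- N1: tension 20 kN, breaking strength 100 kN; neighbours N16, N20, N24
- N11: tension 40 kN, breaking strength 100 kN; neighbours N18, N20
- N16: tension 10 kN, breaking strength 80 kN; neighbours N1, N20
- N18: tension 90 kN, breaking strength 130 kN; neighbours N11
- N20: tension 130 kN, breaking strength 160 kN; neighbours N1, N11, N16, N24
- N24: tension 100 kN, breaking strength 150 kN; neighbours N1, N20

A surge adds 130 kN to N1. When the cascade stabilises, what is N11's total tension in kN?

100

Round 1 — N1 at 150 > 100. N1 snaps.
  N1 sheds 150 kN to N16, N20, N24: 50 each.
    N16: 10+50 = 60 ≤ 80
    N20: 130+50 = 180 > 160
    N24: 100+50 = 150 ≤ 150
Round 2 — N20 snaps.
  N20 sheds 180 kN to N11, N16, N24: 60 each.
    N11: 40+60 = 100 ≤ 100
    N16: 60+60 = 120 > 80
    N24: 150+60 = 210 > 150
Round 3 — N16, N24 snap.
  N16 sheds 120 kN: no online neighbours, lost.
  N24 sheds 210 kN: no online neighbours, lost.
No further breaks.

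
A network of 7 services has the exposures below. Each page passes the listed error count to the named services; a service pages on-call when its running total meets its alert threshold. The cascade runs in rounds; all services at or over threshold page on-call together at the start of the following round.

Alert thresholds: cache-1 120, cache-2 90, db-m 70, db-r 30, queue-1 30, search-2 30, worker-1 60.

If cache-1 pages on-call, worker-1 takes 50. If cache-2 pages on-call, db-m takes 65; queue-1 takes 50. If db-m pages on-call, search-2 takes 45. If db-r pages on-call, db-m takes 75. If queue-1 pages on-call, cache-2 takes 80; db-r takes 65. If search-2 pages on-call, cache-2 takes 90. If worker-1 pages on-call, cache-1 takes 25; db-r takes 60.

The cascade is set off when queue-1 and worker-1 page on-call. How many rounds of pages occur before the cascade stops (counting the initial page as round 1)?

Round 1 — queue-1, worker-1 page on-call (initial).
  cache-1: +25 → 25 < 120
  cache-2: +80 → 80 < 90
  db-r: +65+60 → 125 ≥ 30
Round 2 — db-r pages on-call.
  db-m: +75 → 75 ≥ 70
Round 3 — db-m pages on-call.
  search-2: +45 → 45 ≥ 30
Round 4 — search-2 pages on-call.
  cache-2: +90 → 170 ≥ 90
Round 5 — cache-2 pages on-call.
No further pages.

5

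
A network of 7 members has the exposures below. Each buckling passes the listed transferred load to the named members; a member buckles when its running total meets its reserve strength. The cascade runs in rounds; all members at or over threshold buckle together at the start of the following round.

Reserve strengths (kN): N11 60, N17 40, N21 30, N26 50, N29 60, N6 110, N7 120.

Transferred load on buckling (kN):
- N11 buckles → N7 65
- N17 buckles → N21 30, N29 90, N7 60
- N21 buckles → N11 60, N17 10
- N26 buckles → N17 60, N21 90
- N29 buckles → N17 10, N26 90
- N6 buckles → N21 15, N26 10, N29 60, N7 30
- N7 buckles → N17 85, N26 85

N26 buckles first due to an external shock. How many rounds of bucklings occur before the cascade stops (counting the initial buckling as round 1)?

4

Round 1 — N26 buckles (initial).
  N17: +60 → 60 ≥ 40
  N21: +90 → 90 ≥ 30
Round 2 — N17, N21 buckle.
  N11: +60 → 60 ≥ 60
  N29: +90 → 90 ≥ 60
  N7: +60 → 60 < 120
Round 3 — N11, N29 buckle.
  N7: +65 → 125 ≥ 120
Round 4 — N7 buckles.
No further bucklings.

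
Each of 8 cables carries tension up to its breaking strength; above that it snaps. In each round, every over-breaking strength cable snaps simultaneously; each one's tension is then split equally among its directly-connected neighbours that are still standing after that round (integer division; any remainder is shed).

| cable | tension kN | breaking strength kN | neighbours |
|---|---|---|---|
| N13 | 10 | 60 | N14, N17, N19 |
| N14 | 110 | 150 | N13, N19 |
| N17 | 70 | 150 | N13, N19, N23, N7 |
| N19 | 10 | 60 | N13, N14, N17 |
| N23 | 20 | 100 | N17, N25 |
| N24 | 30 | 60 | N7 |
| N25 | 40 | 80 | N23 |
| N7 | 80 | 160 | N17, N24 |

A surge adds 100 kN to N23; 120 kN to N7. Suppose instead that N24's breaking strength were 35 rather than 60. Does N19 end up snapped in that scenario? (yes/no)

With N24's breaking strength at 35:
Round 1 — N23 at 120 > 100; N7 at 200 > 160. N23, N7 snap.
  N23 sheds 120 kN to N17, N25: 60 each.
    N17: 70+60 = 130 ≤ 150
    N25: 40+60 = 100 > 80
  N7 sheds 200 kN to N17, N24: 100 each.
    N17: 130+100 = 230 > 150
    N24: 30+100 = 130 > 35
Round 2 — N17, N24, N25 snap.
  N17 sheds 230 kN to N13, N19: 115 each.
    N13: 10+115 = 125 > 60
    N19: 10+115 = 125 > 60
  N24 sheds 130 kN: no online neighbours, lost.
  N25 sheds 100 kN: no online neighbours, lost.
Round 3 — N13, N19 snap.
  N13 sheds 125 kN to N14: 125 each.
    N14: 110+125 = 235 > 150
  N19 sheds 125 kN to N14: 125 each.
    N14: 235+125 = 360 > 150
Round 4 — N14 snaps.
  N14 sheds 360 kN: no online neighbours, lost.
No further breaks.

yes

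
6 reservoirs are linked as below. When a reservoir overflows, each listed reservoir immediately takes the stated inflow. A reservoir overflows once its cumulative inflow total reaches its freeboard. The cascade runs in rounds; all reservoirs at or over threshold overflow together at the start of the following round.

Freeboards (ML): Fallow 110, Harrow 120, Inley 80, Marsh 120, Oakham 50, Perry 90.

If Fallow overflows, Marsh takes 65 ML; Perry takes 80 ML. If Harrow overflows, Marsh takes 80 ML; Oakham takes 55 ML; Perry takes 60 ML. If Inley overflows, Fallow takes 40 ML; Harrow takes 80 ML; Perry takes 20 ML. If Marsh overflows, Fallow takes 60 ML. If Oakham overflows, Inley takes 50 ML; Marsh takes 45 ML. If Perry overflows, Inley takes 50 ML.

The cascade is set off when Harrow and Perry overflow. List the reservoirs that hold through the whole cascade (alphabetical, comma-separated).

Fallow

Round 1 — Harrow, Perry overflow (initial).
  Inley: +50 → 50 < 80
  Marsh: +80 → 80 < 120
  Oakham: +55 → 55 ≥ 50
Round 2 — Oakham overflows.
  Inley: +50 → 100 ≥ 80
  Marsh: +45 → 125 ≥ 120
Round 3 — Inley, Marsh overflow.
  Fallow: +40+60 → 100 < 110
No further overflows.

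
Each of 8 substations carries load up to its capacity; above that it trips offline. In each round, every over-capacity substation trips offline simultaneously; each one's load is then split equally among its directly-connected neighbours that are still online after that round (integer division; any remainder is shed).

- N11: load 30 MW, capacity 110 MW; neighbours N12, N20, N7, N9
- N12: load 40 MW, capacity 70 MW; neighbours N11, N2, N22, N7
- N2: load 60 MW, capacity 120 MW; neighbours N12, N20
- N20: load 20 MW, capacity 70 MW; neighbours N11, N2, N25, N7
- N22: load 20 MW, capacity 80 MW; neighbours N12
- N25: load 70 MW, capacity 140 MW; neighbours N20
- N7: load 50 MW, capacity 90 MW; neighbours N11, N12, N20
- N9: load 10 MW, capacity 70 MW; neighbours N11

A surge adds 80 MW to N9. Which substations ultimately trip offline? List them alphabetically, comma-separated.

N11, N12, N2, N20, N25, N7, N9

Round 1 — N9 at 90 > 70. N9 trips offline.
  N9 sheds 90 MW to N11: 90 each.
    N11: 30+90 = 120 > 110
Round 2 — N11 trips offline.
  N11 sheds 120 MW to N12, N20, N7: 40 each.
    N12: 40+40 = 80 > 70
    N20: 20+40 = 60 ≤ 70
    N7: 50+40 = 90 ≤ 90
Round 3 — N12 trips offline.
  N12 sheds 80 MW to N2, N22, N7: 26 each (2 lost).
    N2: 60+26 = 86 ≤ 120
    N22: 20+26 = 46 ≤ 80
    N7: 90+26 = 116 > 90
Round 4 — N7 trips offline.
  N7 sheds 116 MW to N20: 116 each.
    N20: 60+116 = 176 > 70
Round 5 — N20 trips offline.
  N20 sheds 176 MW to N2, N25: 88 each.
    N2: 86+88 = 174 > 120
    N25: 70+88 = 158 > 140
Round 6 — N2, N25 trip offline.
  N2 sheds 174 MW: no online neighbours, lost.
  N25 sheds 158 MW: no online neighbours, lost.
No further trips.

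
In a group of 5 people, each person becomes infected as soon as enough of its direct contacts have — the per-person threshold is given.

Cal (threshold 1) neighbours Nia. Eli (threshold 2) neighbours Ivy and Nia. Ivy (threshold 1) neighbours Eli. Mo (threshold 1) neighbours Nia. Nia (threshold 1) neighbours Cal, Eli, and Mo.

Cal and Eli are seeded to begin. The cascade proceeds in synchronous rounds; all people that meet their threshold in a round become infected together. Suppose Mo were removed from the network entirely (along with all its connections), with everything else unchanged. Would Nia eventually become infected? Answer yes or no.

yes

With Mo removed:
Round 1 — Cal, Eli become infected (initial).
Round 2 — checking thresholds:
  Ivy: 1 of 1 neighbours ≥ 1, becomes infected.
  Nia: 2 of 2 neighbours ≥ 1, becomes infected.
Round 3 — no new infections; cascade stops.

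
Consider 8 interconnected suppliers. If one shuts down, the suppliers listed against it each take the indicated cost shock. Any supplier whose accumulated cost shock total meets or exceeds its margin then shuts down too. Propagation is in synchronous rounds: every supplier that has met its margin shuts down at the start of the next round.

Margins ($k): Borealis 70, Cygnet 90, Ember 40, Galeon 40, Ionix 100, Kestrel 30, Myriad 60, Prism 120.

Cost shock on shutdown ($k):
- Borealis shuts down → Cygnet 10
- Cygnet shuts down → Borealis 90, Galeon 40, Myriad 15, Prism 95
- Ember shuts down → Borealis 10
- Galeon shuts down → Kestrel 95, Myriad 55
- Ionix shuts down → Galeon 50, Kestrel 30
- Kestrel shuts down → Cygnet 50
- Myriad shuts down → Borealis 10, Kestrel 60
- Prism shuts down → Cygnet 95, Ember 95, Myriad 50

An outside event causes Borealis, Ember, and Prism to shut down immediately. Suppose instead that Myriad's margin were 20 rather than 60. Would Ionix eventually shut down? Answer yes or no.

With Myriad's margin at 20:
Round 1 — Borealis, Ember, Prism shut down (initial).
  Cygnet: +10+95 → 105 ≥ 90
  Myriad: +50 → 50 ≥ 20
Round 2 — Cygnet, Myriad shut down.
  Galeon: +40 → 40 ≥ 40
  Kestrel: +60 → 60 ≥ 30
Round 3 — Galeon, Kestrel shut down.
No further shutdowns.

no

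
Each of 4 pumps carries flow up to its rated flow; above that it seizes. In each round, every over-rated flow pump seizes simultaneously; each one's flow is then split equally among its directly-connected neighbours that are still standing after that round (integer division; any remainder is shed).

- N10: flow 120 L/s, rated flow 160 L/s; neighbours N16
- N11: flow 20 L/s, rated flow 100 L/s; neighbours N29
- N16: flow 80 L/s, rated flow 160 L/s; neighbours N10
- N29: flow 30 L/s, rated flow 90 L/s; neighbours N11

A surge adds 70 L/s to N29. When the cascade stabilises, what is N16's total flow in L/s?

Round 1 — N29 at 100 > 90. N29 seizes.
  N29 sheds 100 L/s to N11: 100 each.
    N11: 20+100 = 120 > 100
Round 2 — N11 seizes.
  N11 sheds 120 L/s: no online neighbours, lost.
No further seizures.

80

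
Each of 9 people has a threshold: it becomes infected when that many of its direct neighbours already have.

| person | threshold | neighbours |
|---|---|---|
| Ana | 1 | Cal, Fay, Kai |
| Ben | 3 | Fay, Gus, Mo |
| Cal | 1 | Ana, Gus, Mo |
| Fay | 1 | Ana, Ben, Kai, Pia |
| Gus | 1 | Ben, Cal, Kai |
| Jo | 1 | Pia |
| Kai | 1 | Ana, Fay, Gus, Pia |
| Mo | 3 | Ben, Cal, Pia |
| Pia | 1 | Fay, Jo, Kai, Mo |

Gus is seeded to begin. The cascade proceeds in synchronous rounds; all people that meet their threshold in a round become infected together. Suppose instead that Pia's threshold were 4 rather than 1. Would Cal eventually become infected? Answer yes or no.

yes

With Pia's threshold at 4:
Round 1 — Gus becomes infected (initial).
Round 2 — checking thresholds:
  Ben: 1 of 3 neighbours < 3, not yet.
  Cal: 1 of 3 neighbours ≥ 1, becomes infected.
  Kai: 1 of 4 neighbours ≥ 1, becomes infected.
Round 3 — checking thresholds:
  Ana: 2 of 3 neighbours ≥ 1, becomes infected.
  Ben: 1 of 3 neighbours < 3, not yet.
  Fay: 1 of 4 neighbours ≥ 1, becomes infected.
  Mo: 1 of 3 neighbours < 3, not yet.
  Pia: 1 of 4 neighbours < 4, not yet.
Round 4 — no new infections; cascade stops.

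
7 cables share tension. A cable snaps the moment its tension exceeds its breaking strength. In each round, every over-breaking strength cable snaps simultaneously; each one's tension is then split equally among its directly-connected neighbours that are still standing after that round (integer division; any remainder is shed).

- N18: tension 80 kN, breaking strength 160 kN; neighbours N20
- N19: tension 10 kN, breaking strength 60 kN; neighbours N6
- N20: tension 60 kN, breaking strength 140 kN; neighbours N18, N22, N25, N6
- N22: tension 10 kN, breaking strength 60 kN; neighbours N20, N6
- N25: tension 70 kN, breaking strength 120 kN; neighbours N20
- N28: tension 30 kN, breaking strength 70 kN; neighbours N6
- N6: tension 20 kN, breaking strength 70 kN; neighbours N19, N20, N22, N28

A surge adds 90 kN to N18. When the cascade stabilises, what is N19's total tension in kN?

Round 1 — N18 at 170 > 160. N18 snaps.
  N18 sheds 170 kN to N20: 170 each.
    N20: 60+170 = 230 > 140
Round 2 — N20 snaps.
  N20 sheds 230 kN to N22, N25, N6: 76 each (2 lost).
    N22: 10+76 = 86 > 60
    N25: 70+76 = 146 > 120
    N6: 20+76 = 96 > 70
Round 3 — N22, N25, N6 snap.
  N22 sheds 86 kN: no online neighbours, lost.
  N25 sheds 146 kN: no online neighbours, lost.
  N6 sheds 96 kN to N19, N28: 48 each.
    N19: 10+48 = 58 ≤ 60
    N28: 30+48 = 78 > 70
Round 4 — N28 snaps.
  N28 sheds 78 kN: no online neighbours, lost.
No further breaks.

58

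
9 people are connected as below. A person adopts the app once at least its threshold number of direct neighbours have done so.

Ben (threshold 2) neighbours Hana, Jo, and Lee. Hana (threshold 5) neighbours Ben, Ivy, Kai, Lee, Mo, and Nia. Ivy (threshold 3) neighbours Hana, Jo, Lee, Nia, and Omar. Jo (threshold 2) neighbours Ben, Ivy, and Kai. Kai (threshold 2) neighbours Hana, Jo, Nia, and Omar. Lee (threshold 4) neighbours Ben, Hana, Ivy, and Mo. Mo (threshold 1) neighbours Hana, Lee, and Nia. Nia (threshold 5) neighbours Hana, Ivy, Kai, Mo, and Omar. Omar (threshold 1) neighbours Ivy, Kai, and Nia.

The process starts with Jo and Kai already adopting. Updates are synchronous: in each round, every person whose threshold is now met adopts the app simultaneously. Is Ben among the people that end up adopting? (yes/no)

no

Round 1 — Jo, Kai adopt the app (initial).
Round 2 — checking thresholds:
  Ben: 1 of 3 neighbours < 2, below threshold.
  Hana: 1 of 6 neighbours < 5, below threshold.
  Ivy: 1 of 5 neighbours < 3, below threshold.
  Nia: 1 of 5 neighbours < 5, below threshold.
  Omar: 1 of 3 neighbours ≥ 1, adopts the app.
Round 3 — no new adoptions; cascade stops.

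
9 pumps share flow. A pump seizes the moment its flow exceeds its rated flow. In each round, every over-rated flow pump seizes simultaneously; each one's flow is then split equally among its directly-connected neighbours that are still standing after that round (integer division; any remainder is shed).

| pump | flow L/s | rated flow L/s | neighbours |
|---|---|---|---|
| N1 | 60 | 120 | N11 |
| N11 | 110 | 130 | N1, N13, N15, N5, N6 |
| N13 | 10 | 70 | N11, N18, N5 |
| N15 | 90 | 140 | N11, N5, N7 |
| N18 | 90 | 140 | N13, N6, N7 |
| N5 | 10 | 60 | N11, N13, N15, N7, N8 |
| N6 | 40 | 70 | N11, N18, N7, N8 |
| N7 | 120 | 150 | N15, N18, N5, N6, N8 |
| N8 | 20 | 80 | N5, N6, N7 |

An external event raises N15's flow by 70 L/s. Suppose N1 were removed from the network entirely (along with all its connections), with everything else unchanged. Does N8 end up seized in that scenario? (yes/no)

With N1 removed:
Round 1 — N15 at 160 > 140. N15 seizes.
  N15 sheds 160 L/s to N11, N5, N7: 53 each (1 lost).
    N11: 110+53 = 163 > 130
    N5: 10+53 = 63 > 60
    N7: 120+53 = 173 > 150
Round 2 — N11, N5, N7 seize.
  N11 sheds 163 L/s to N13, N6: 81 each (1 lost).
    N13: 10+81 = 91 > 70
    N6: 40+81 = 121 > 70
  N5 sheds 63 L/s to N13, N8: 31 each (1 lost).
    N13: 91+31 = 122 > 70
    N8: 20+31 = 51 ≤ 80
  N7 sheds 173 L/s to N18, N6, N8: 57 each (2 lost).
    N18: 90+57 = 147 > 140
    N6: 121+57 = 178 > 70
    N8: 51+57 = 108 > 80
Round 3 — N13, N18, N6, N8 seize.
  N13 sheds 122 L/s: no online neighbours, lost.
  N18 sheds 147 L/s: no online neighbours, lost.
  N6 sheds 178 L/s: no online neighbours, lost.
  N8 sheds 108 L/s: no online neighbours, lost.
No further seizures.

yes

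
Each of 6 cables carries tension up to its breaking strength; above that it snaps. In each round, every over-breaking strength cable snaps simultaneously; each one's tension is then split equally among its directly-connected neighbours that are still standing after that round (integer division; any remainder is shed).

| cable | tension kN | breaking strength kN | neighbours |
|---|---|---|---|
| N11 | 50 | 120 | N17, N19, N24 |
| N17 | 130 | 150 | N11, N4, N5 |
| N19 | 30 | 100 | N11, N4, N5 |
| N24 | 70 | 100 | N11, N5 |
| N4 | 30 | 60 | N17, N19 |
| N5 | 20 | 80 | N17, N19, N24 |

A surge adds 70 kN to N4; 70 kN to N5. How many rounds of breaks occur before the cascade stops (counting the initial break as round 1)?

Round 1 — N4 at 100 > 60; N5 at 90 > 80. N4, N5 snap.
  N4 sheds 100 kN to N17, N19: 50 each.
    N17: 130+50 = 180 > 150
    N19: 30+50 = 80 ≤ 100
  N5 sheds 90 kN to N17, N19, N24: 30 each.
    N17: 180+30 = 210 > 150
    N19: 80+30 = 110 > 100
    N24: 70+30 = 100 ≤ 100
Round 2 — N17, N19 snap.
  N17 sheds 210 kN to N11: 210 each.
    N11: 50+210 = 260 > 120
  N19 sheds 110 kN to N11: 110 each.
    N11: 260+110 = 370 > 120
Round 3 — N11 snaps.
  N11 sheds 370 kN to N24: 370 each.
    N24: 100+370 = 470 > 100
Round 4 — N24 snaps.
  N24 sheds 470 kN: no online neighbours, lost.
No further breaks.

4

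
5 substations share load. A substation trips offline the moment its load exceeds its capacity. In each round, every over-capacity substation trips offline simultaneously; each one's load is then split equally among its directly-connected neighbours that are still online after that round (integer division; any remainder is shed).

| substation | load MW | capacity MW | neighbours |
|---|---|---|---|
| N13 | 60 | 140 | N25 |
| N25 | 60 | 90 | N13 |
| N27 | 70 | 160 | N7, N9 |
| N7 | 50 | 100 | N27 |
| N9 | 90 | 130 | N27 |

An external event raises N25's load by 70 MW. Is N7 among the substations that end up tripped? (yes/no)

no

Round 1 — N25 at 130 > 90. N25 trips offline.
  N25 sheds 130 MW to N13: 130 each.
    N13: 60+130 = 190 > 140
Round 2 — N13 trips offline.
  N13 sheds 190 MW: no online neighbours, lost.
No further trips.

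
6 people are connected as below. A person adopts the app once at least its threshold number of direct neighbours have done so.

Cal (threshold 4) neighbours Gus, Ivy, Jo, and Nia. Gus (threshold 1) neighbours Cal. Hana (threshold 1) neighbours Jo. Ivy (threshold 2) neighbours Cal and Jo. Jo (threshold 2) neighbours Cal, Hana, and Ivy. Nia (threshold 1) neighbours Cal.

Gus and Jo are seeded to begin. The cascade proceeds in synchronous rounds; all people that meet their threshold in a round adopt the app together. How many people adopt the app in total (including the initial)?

Round 1 — Gus, Jo adopt the app (initial).
Round 2 — checking thresholds:
  Cal: 2 of 4 neighbours < 4, holds.
  Hana: 1 of 1 neighbours ≥ 1, adopts the app.
  Ivy: 1 of 2 neighbours < 2, holds.
Round 3 — no new adoptions; cascade stops.

3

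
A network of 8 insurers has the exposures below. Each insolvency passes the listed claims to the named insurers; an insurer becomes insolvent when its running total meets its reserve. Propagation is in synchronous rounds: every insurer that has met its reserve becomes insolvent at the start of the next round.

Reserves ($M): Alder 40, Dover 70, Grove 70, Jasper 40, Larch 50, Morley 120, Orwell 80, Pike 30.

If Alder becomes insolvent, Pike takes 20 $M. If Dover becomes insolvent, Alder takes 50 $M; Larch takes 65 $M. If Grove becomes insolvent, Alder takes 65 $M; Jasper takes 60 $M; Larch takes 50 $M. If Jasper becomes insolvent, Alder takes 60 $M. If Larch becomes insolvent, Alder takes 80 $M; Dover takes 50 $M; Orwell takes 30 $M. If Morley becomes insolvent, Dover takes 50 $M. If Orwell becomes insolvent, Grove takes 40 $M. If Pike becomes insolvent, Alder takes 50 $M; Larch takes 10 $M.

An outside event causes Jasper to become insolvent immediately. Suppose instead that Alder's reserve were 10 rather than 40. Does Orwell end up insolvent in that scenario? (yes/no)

no

With Alder's reserve at 10:
Round 1 — Jasper becomes insolvent (initial).
  Alder: +60 → 60 ≥ 10
Round 2 — Alder becomes insolvent.
  Pike: +20 → 20 < 30
No further insolvencies.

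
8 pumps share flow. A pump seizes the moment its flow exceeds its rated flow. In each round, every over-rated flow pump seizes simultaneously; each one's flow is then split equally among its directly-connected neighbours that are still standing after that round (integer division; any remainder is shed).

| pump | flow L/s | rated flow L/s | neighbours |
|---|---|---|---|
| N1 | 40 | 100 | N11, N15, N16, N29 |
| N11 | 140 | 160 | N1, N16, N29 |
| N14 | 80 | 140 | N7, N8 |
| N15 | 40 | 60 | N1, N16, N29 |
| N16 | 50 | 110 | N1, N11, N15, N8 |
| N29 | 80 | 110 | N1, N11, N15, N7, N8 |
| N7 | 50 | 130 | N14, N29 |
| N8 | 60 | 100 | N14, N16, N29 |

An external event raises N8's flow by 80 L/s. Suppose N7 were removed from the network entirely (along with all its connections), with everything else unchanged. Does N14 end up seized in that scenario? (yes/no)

no

With N7 removed:
Round 1 — N8 at 140 > 100. N8 seizes.
  N8 sheds 140 L/s to N14, N16, N29: 46 each (2 lost).
    N14: 80+46 = 126 ≤ 140
    N16: 50+46 = 96 ≤ 110
    N29: 80+46 = 126 > 110
Round 2 — N29 seizes.
  N29 sheds 126 L/s to N1, N11, N15: 42 each.
    N1: 40+42 = 82 ≤ 100
    N11: 140+42 = 182 > 160
    N15: 40+42 = 82 > 60
Round 3 — N11, N15 seize.
  N11 sheds 182 L/s to N1, N16: 91 each.
    N1: 82+91 = 173 > 100
    N16: 96+91 = 187 > 110
  N15 sheds 82 L/s to N1, N16: 41 each.
    N1: 173+41 = 214 > 100
    N16: 187+41 = 228 > 110
Round 4 — N1, N16 seize.
  N1 sheds 214 L/s: no online neighbours, lost.
  N16 sheds 228 L/s: no online neighbours, lost.
No further seizures.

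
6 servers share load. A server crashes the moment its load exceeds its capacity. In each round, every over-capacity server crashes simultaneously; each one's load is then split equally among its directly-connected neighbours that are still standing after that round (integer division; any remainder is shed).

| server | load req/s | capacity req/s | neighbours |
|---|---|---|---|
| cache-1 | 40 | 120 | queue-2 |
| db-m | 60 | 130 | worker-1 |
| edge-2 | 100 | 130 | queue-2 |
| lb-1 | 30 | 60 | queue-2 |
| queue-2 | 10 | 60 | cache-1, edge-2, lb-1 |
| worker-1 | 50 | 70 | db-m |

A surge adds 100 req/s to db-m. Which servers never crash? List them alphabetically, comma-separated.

Round 1 — db-m at 160 > 130. db-m crashes.
  db-m sheds 160 req/s to worker-1: 160 each.
    worker-1: 50+160 = 210 > 70
Round 2 — worker-1 crashes.
  worker-1 sheds 210 req/s: no online neighbours, lost.
No further crashes.

cache-1, edge-2, lb-1, queue-2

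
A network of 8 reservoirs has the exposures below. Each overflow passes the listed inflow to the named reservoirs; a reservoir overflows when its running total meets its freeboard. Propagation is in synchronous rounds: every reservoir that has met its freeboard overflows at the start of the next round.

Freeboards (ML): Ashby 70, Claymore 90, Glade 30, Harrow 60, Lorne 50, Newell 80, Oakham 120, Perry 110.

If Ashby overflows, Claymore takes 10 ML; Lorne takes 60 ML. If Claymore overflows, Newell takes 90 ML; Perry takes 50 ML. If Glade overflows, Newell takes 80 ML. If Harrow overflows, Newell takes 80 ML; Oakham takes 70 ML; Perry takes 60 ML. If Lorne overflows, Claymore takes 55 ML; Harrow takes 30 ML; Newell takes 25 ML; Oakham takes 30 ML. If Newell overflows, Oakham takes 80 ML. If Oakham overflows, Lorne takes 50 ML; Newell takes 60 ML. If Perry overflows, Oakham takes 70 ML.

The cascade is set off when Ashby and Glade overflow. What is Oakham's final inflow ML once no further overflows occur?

110

Round 1 — Ashby, Glade overflow (initial).
  Claymore: +10 → 10 < 90
  Lorne: +60 → 60 ≥ 50
  Newell: +80 → 80 ≥ 80
Round 2 — Lorne, Newell overflow.
  Claymore: +55 → 65 < 90
  Harrow: +30 → 30 < 60
  Oakham: +30+80 → 110 < 120
No further overflows.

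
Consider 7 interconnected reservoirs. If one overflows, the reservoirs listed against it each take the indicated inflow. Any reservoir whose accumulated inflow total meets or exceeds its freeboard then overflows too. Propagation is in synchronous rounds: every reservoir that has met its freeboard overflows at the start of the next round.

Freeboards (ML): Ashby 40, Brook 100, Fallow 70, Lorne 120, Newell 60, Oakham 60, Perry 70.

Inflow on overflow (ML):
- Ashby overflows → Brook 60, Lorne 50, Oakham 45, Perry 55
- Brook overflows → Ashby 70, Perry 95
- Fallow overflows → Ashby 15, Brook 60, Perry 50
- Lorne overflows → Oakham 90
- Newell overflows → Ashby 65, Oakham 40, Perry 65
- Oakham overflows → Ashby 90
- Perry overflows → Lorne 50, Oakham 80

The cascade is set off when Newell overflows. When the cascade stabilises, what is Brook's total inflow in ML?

60

Round 1 — Newell overflows (initial).
  Ashby: +65 → 65 ≥ 40
  Oakham: +40 → 40 < 60
  Perry: +65 → 65 < 70
Round 2 — Ashby overflows.
  Brook: +60 → 60 < 100
  Lorne: +50 → 50 < 120
  Oakham: +45 → 85 ≥ 60
  Perry: +55 → 120 ≥ 70
Round 3 — Oakham, Perry overflow.
  Lorne: +50 → 100 < 120
No further overflows.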